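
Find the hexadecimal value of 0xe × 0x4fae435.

Multiply each base-16 digit by 14, carrying:
  5×14 = 70 → write 6 carry 4
  3×14+4 = 46 → write e carry 2
  4×14+2 = 58 → write a carry 3
  e×14+3 = 199 → write 7 carry 12
  a×14+12 = 152 → write 8 carry 9
  f×14+9 = 219 → write b carry 13
  4×14+13 = 69 → write 5 carry 4
  remaining carry: 4

0x45b87ae6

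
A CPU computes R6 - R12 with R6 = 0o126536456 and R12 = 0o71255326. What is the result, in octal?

Subtract column by column in base 8:
  6-6 → 0
  5-2 → 3
  4-3 → 1
  6-5 → 1
  3-5 → 6 (borrow)
  5-2-1 → 2
  6-1 → 5
  2-7 → 3 (borrow)
  1-0-1 → 0

0o35261130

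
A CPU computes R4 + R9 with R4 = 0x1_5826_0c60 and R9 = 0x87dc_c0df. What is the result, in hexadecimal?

0x1e002cd3f

Add column by column in base 16, right to left:
  0+f = f
  6+d = 3 carry 1
  c+0+1 = d
  0+c = c
  6+c = 2 carry 1
  2+d+1 = 0 carry 1
  8+7+1 = 0 carry 1
  5+8+1 = e
  1+0 = 1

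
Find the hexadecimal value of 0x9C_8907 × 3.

Multiply each base-16 digit by 3, carrying:
  7×3 = 21 → write 5 carry 1
  0×3+1 = 1 → write 1
  9×3 = 27 → write B carry 1
  8×3+1 = 25 → write 9 carry 1
  C×3+1 = 37 → write 5 carry 2
  9×3+2 = 29 → write D carry 1
  remaining carry: 1

0x1D59B15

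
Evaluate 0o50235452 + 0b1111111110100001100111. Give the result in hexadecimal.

0xE12391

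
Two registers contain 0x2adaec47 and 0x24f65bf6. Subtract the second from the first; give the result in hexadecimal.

0x5e49051

Subtract column by column in base 16:
  7-6 → 1
  4-f → 5 (borrow)
  c-b-1 → 0
  e-5 → 9
  a-6 → 4
  d-f → e (borrow)
  a-4-1 → 5
  2-2 → 0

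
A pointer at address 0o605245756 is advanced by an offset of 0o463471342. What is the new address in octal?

0o1270737320

Add column by column in base 8, right to left:
  6+2 = 0 carry 1
  5+4+1 = 2 carry 1
  7+3+1 = 3 carry 1
  5+1+1 = 7
  4+7 = 3 carry 1
  2+4+1 = 7
  5+3 = 0 carry 1
  0+6+1 = 7
  6+4 = 2 carry 1
  final carry 1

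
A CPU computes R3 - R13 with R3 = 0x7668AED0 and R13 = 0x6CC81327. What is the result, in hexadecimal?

Subtract column by column in base 16:
  0-7 → 9 (borrow)
  D-2-1 → A
  E-3 → B
  A-1 → 9
  8-8 → 0
  6-C → A (borrow)
  6-C-1 → 9 (borrow)
  7-6-1 → 0

0x9A09BA9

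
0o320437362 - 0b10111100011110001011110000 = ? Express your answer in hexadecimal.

0o320437362 = 0x3423ef2 in hexadecimal.
0b10111100011110001011110000 = 0x2f1e2f0 in hexadecimal.
Subtract column by column in base 16:
  2-0 → 2
  f-f → 0
  e-2 → c
  3-e → 5 (borrow)
  2-1-1 → 0
  4-f → 5 (borrow)
  3-2-1 → 0

0x505c02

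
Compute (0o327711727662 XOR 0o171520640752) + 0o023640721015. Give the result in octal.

First 0o327711727662 XOR 0o171520640752 = 0o256231167130.
Add column by column in base 8, right to left:
  0+5 = 5
  3+1 = 4
  1+0 = 1
  7+1 = 0 carry 1
  6+2+1 = 1 carry 1
  1+7+1 = 1 carry 1
  1+0+1 = 2
  3+4 = 7
  2+6 = 0 carry 1
  6+3+1 = 2 carry 1
  5+2+1 = 0 carry 1
  2+0+1 = 3

0o302072110145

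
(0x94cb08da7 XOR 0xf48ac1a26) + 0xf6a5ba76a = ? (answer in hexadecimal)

First 0x94cb08da7 XOR 0xf48ac1a26 = 0x6041c9781.
Add column by column in base 16, right to left:
  1+a = b
  8+6 = e
  7+7 = e
  9+a = 3 carry 1
  c+b+1 = 8 carry 1
  1+5+1 = 7
  4+a = e
  0+6 = 6
  6+f = 5 carry 1
  final carry 1

0x156e783eeb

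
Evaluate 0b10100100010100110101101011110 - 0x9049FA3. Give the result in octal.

0o1341345673

0b10100100010100110101101011110 = 0o2442465536 in octal.
0x9049FA3 = 0o1101117643 in octal.
Subtract column by column in base 8:
  6-3 → 3
  3-4 → 7 (borrow)
  5-6-1 → 6 (borrow)
  5-7-1 → 5 (borrow)
  6-1-1 → 4
  4-1 → 3
  2-1 → 1
  4-0 → 4
  4-1 → 3
  2-1 → 1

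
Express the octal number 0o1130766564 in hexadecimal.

0x963ed74

Each octal digit is 3 bits: 1=001 1=001 3=011 0=000 7=111 6=110 6=110 5=101 6=110 4=100.
Group the bits into nibbles: 1001 0110 0011 1110 1101 0111 0100 → 963ed74.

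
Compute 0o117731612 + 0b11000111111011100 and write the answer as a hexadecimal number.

0x1414366

0o117731612 = 0x13FB38A in hexadecimal.
0b11000111111011100 = 0x18FDC in hexadecimal.
Add column by column in base 16, right to left:
  A+C = 6 carry 1
  8+D+1 = 6 carry 1
  3+F+1 = 3 carry 1
  B+8+1 = 4 carry 1
  F+1+1 = 1 carry 1
  3+0+1 = 4
  1+0 = 1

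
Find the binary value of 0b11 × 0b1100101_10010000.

0b10011000010110000

Multiply each base-2 digit by 3, carrying:
  0×3 = 0 → write 0
  0×3 = 0 → write 0
  0×3 = 0 → write 0
  0×3 = 0 → write 0
  1×3 = 3 → write 1 carry 1
  0×3+1 = 1 → write 1
  0×3 = 0 → write 0
  1×3 = 3 → write 1 carry 1
  1×3+1 = 4 → write 0 carry 2
  0×3+2 = 2 → write 0 carry 1
  1×3+1 = 4 → write 0 carry 2
  0×3+2 = 2 → write 0 carry 1
  0×3+1 = 1 → write 1
  1×3 = 3 → write 1 carry 1
  1×3+1 = 4 → write 0 carry 2
  remaining carry: 10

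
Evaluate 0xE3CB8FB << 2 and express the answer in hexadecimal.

0x38F2E3EC

2 bits is not a whole number of base-16 digits; in binary: 1110001111001011100011111011 << 2 = 111000111100101110001111101100.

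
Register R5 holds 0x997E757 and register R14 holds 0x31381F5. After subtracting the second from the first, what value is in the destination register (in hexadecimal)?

Subtract column by column in base 16:
  7-5 → 2
  5-F → 6 (borrow)
  7-1-1 → 5
  E-8 → 6
  7-3 → 4
  9-1 → 8
  9-3 → 6

0x6846562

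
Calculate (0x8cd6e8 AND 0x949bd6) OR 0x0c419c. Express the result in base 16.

0x8cd3dc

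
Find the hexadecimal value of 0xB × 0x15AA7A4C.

Multiply each base-16 digit by 11, carrying:
  C×11 = 132 → write 4 carry 8
  4×11+8 = 52 → write 4 carry 3
  A×11+3 = 113 → write 1 carry 7
  7×11+7 = 84 → write 4 carry 5
  A×11+5 = 115 → write 3 carry 7
  A×11+7 = 117 → write 5 carry 7
  5×11+7 = 62 → write E carry 3
  1×11+3 = 14 → write E

0xEE534144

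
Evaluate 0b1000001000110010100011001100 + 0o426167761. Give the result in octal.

0b1000001000110010100011001100 = 0o1010624314 in octal.
Add column by column in base 8, right to left:
  4+1 = 5
  1+6 = 7
  3+7 = 2 carry 1
  4+7+1 = 4 carry 1
  2+6+1 = 1 carry 1
  6+1+1 = 0 carry 1
  0+6+1 = 7
  1+2 = 3
  0+4 = 4
  1+0 = 1

0o1437014275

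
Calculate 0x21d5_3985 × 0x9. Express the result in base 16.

Multiply each base-16 digit by 9, carrying:
  5×9 = 45 → write d carry 2
  8×9+2 = 74 → write a carry 4
  9×9+4 = 85 → write 5 carry 5
  3×9+5 = 32 → write 0 carry 2
  5×9+2 = 47 → write f carry 2
  d×9+2 = 119 → write 7 carry 7
  1×9+7 = 16 → write 0 carry 1
  2×9+1 = 19 → write 3 carry 1
  remaining carry: 1

0x1307f05ad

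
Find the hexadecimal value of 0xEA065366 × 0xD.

Multiply each base-16 digit by 13, carrying:
  6×13 = 78 → write E carry 4
  6×13+4 = 82 → write 2 carry 5
  3×13+5 = 44 → write C carry 2
  5×13+2 = 67 → write 3 carry 4
  6×13+4 = 82 → write 2 carry 5
  0×13+5 = 5 → write 5
  A×13 = 130 → write 2 carry 8
  E×13+8 = 190 → write E carry 11
  remaining carry: B

0xBE2523C2E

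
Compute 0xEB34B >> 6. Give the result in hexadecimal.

0x3ACD

6 bits is not a whole number of base-16 digits; in binary: 11101011001101001011 >> 6 = 11101011001101.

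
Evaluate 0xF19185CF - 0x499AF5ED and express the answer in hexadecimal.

Subtract column by column in base 16:
  F-D → 2
  C-E → E (borrow)
  5-5-1 → F (borrow)
  8-F-1 → 8 (borrow)
  1-A-1 → 6 (borrow)
  9-9-1 → F (borrow)
  1-9-1 → 7 (borrow)
  F-4-1 → A

0xA7F68FE2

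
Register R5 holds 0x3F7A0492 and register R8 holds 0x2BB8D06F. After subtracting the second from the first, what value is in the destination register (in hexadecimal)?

Subtract column by column in base 16:
  2-F → 3 (borrow)
  9-6-1 → 2
  4-0 → 4
  0-D → 3 (borrow)
  A-8-1 → 1
  7-B → C (borrow)
  F-B-1 → 3
  3-2 → 1

0x13C13423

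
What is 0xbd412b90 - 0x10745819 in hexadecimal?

Subtract column by column in base 16:
  0-9 → 7 (borrow)
  9-1-1 → 7
  b-8 → 3
  2-5 → d (borrow)
  1-4-1 → c (borrow)
  4-7-1 → c (borrow)
  d-0-1 → c
  b-1 → a

0xacccd377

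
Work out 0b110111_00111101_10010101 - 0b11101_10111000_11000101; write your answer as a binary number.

Subtract column by column in base 2:
  1-1 → 0
  0-0 → 0
  1-1 → 0
  0-0 → 0
  1-0 → 1
  0-0 → 0
  0-1 → 1 (borrow)
  1-1-1 → 1 (borrow)
  1-0-1 → 0
  0-0 → 0
  1-0 → 1
  1-1 → 0
  1-1 → 0
  1-1 → 0
  0-0 → 0
  0-1 → 1 (borrow)
  1-1-1 → 1 (borrow)
  1-0-1 → 0
  1-1 → 0
  0-1 → 1 (borrow)
  1-1-1 → 1 (borrow)
  1-0-1 → 0

0b110011000010011010000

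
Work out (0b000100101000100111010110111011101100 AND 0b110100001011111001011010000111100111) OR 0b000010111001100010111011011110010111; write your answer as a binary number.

0b110111001100011111011011111110111

0b000100101000100111010110111011101100 AND 0b110100001011111001011010000111100111 = 0b000100001000100001010010000011100100.
Then OR with 0b000010111001100010111011011110010111.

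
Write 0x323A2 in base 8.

Expand each hex digit to 4 bits: 3=0011 2=0010 3=0011 A=1010 2=0010.
Group the bits in threes: 110 010 001 110 100 010 → 621642.

0o621642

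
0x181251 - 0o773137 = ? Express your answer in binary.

0b101000001101111110010

0x181251 = 0b110000001001001010001 in binary.
0o773137 = 0b111111011001011111 in binary.
Subtract column by column in base 2:
  1-1 → 0
  0-1 → 1 (borrow)
  0-1-1 → 0 (borrow)
  0-1-1 → 0 (borrow)
  1-1-1 → 1 (borrow)
  0-0-1 → 1 (borrow)
  1-1-1 → 1 (borrow)
  0-0-1 → 1 (borrow)
  0-0-1 → 1 (borrow)
  1-1-1 → 1 (borrow)
  0-1-1 → 0 (borrow)
  0-0-1 → 1 (borrow)
  1-1-1 → 1 (borrow)
  0-1-1 → 0 (borrow)
  0-1-1 → 0 (borrow)
  0-1-1 → 0 (borrow)
  0-1-1 → 0 (borrow)
  0-1-1 → 0 (borrow)
  0-0-1 → 1 (borrow)
  1-0-1 → 0
  1-0 → 1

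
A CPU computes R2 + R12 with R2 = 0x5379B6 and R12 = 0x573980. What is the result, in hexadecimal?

0xAAB336

Add column by column in base 16, right to left:
  6+0 = 6
  B+8 = 3 carry 1
  9+9+1 = 3 carry 1
  7+3+1 = B
  3+7 = A
  5+5 = A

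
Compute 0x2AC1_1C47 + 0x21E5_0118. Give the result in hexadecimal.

0x4CA61D5F

Add column by column in base 16, right to left:
  7+8 = F
  4+1 = 5
  C+1 = D
  1+0 = 1
  1+5 = 6
  C+E = A carry 1
  A+1+1 = C
  2+2 = 4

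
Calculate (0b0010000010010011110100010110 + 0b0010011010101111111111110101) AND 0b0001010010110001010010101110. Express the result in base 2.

Add column by column in base 2, right to left:
  0+1 = 1
  1+0 = 1
  1+1 = 0 carry 1
  0+0+1 = 1
  1+1 = 0 carry 1
  0+1+1 = 0 carry 1
  0+1+1 = 0 carry 1
  0+1+1 = 0 carry 1
  1+1+1 = 1 carry 1
  0+1+1 = 0 carry 1
  1+1+1 = 1 carry 1
  1+1+1 = 1 carry 1
  1+1+1 = 1 carry 1
  1+1+1 = 1 carry 1
  0+1+1 = 0 carry 1
  0+1+1 = 0 carry 1
  1+0+1 = 0 carry 1
  0+1+1 = 0 carry 1
  0+0+1 = 1
  1+1 = 0 carry 1
  0+0+1 = 1
  0+1 = 1
  0+1 = 1
  0+0 = 0
  0+0 = 0
  1+1 = 0 carry 1
  final carry 1
Sum = 0b100011101000011110100001011; now AND with 0b0001010010110001010010101110:
  0100011101000011110100001011
& 0001010010110001010010101110
= 0000010000000001010000001010

0b10000000001010000001010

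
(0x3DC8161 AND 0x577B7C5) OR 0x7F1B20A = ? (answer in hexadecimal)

0x7F5B34B

0x3DC8161 AND 0x577B7C5 = 0x1548141.
Then OR with 0x7F1B20A.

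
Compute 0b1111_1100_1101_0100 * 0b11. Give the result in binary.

0b101111011001111100

Multiply each base-2 digit by 3, carrying:
  0×3 = 0 → write 0
  0×3 = 0 → write 0
  1×3 = 3 → write 1 carry 1
  0×3+1 = 1 → write 1
  1×3 = 3 → write 1 carry 1
  0×3+1 = 1 → write 1
  1×3 = 3 → write 1 carry 1
  1×3+1 = 4 → write 0 carry 2
  0×3+2 = 2 → write 0 carry 1
  0×3+1 = 1 → write 1
  1×3 = 3 → write 1 carry 1
  1×3+1 = 4 → write 0 carry 2
  1×3+2 = 5 → write 1 carry 2
  1×3+2 = 5 → write 1 carry 2
  1×3+2 = 5 → write 1 carry 2
  1×3+2 = 5 → write 1 carry 2
  remaining carry: 10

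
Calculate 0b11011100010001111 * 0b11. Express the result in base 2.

Multiply each base-2 digit by 3, carrying:
  1×3 = 3 → write 1 carry 1
  1×3+1 = 4 → write 0 carry 2
  1×3+2 = 5 → write 1 carry 2
  1×3+2 = 5 → write 1 carry 2
  0×3+2 = 2 → write 0 carry 1
  0×3+1 = 1 → write 1
  0×3 = 0 → write 0
  1×3 = 3 → write 1 carry 1
  0×3+1 = 1 → write 1
  0×3 = 0 → write 0
  0×3 = 0 → write 0
  1×3 = 3 → write 1 carry 1
  1×3+1 = 4 → write 0 carry 2
  1×3+2 = 5 → write 1 carry 2
  0×3+2 = 2 → write 0 carry 1
  1×3+1 = 4 → write 0 carry 2
  1×3+2 = 5 → write 1 carry 2
  remaining carry: 10

0b1010010100110101101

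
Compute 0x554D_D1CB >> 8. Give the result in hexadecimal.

0x554DD1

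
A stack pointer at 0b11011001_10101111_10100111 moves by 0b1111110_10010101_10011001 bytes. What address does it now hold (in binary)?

0b1010110000100010101000000

Add column by column in base 2, right to left:
  1+1 = 0 carry 1
  1+0+1 = 0 carry 1
  1+0+1 = 0 carry 1
  0+1+1 = 0 carry 1
  0+1+1 = 0 carry 1
  1+0+1 = 0 carry 1
  0+0+1 = 1
  1+1 = 0 carry 1
  1+1+1 = 1 carry 1
  1+0+1 = 0 carry 1
  1+1+1 = 1 carry 1
  1+0+1 = 0 carry 1
  0+1+1 = 0 carry 1
  1+0+1 = 0 carry 1
  0+0+1 = 1
  1+1 = 0 carry 1
  1+0+1 = 0 carry 1
  0+1+1 = 0 carry 1
  0+1+1 = 0 carry 1
  1+1+1 = 1 carry 1
  1+1+1 = 1 carry 1
  0+1+1 = 0 carry 1
  1+1+1 = 1 carry 1
  1+0+1 = 0 carry 1
  final carry 1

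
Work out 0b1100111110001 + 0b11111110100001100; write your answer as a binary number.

0b100001011011111101

Add column by column in base 2, right to left:
  1+0 = 1
  0+0 = 0
  0+1 = 1
  0+1 = 1
  1+0 = 1
  1+0 = 1
  1+0 = 1
  1+0 = 1
  1+1 = 0 carry 1
  0+0+1 = 1
  0+1 = 1
  1+1 = 0 carry 1
  1+1+1 = 1 carry 1
  0+1+1 = 0 carry 1
  0+1+1 = 0 carry 1
  0+1+1 = 0 carry 1
  0+1+1 = 0 carry 1
  final carry 1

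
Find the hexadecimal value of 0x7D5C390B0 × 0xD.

Multiply each base-16 digit by 13, carrying:
  0×13 = 0 → write 0
  B×13 = 143 → write F carry 8
  0×13+8 = 8 → write 8
  9×13 = 117 → write 5 carry 7
  3×13+7 = 46 → write E carry 2
  C×13+2 = 158 → write E carry 9
  5×13+9 = 74 → write A carry 4
  D×13+4 = 173 → write D carry 10
  7×13+10 = 101 → write 5 carry 6
  remaining carry: 6

0x65DAEE58F0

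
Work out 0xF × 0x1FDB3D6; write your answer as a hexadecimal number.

0x1DDD898A

Multiply each base-16 digit by 15, carrying:
  6×15 = 90 → write A carry 5
  D×15+5 = 200 → write 8 carry 12
  3×15+12 = 57 → write 9 carry 3
  B×15+3 = 168 → write 8 carry 10
  D×15+10 = 205 → write D carry 12
  F×15+12 = 237 → write D carry 14
  1×15+14 = 29 → write D carry 1
  remaining carry: 1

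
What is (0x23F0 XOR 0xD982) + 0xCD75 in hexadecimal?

0x1C7E7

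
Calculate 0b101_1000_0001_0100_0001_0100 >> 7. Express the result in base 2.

Right shift by 7: drop the 7 least-significant bits.

0b1011000000101000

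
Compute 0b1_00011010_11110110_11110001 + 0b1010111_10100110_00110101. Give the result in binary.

Add column by column in base 2, right to left:
  1+1 = 0 carry 1
  0+0+1 = 1
  0+1 = 1
  0+0 = 0
  1+1 = 0 carry 1
  1+1+1 = 1 carry 1
  1+0+1 = 0 carry 1
  1+0+1 = 0 carry 1
  0+0+1 = 1
  1+1 = 0 carry 1
  1+1+1 = 1 carry 1
  0+0+1 = 1
  1+0 = 1
  1+1 = 0 carry 1
  1+0+1 = 0 carry 1
  1+1+1 = 1 carry 1
  0+1+1 = 0 carry 1
  1+1+1 = 1 carry 1
  0+1+1 = 0 carry 1
  1+0+1 = 0 carry 1
  1+1+1 = 1 carry 1
  0+0+1 = 1
  0+1 = 1
  0+0 = 0
  1+0 = 1

0b1011100101001110100100110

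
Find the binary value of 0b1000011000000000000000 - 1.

0b1000010111111111111111

The trailing 15 digits are 0, so subtracting 1 borrows through: they become 1 and the next digit up decrements.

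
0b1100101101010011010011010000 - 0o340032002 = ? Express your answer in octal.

0o1115200316

0b1100101101010011010011010000 = 0o1455232320 in octal.
Subtract column by column in base 8:
  0-2 → 6 (borrow)
  2-0-1 → 1
  3-0 → 3
  2-2 → 0
  3-3 → 0
  2-0 → 2
  5-0 → 5
  5-4 → 1
  4-3 → 1
  1-0 → 1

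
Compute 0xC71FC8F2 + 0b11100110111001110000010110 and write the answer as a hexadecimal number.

0xCABB6508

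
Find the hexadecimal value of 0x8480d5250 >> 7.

0x10901aa4

7 bits is not a whole number of base-16 digits; in binary: 100001001000000011010101001001010000 >> 7 = 10000100100000001101010100100.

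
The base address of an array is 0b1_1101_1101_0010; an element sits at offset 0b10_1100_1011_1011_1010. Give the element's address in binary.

Add column by column in base 2, right to left:
  0+0 = 0
  1+1 = 0 carry 1
  0+0+1 = 1
  0+1 = 1
  1+1 = 0 carry 1
  0+1+1 = 0 carry 1
  1+0+1 = 0 carry 1
  1+1+1 = 1 carry 1
  1+1+1 = 1 carry 1
  0+1+1 = 0 carry 1
  1+0+1 = 0 carry 1
  1+1+1 = 1 carry 1
  1+0+1 = 0 carry 1
  0+0+1 = 1
  0+1 = 1
  0+1 = 1
  0+0 = 0
  0+1 = 1

0b101110100110001100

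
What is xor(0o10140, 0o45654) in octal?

0o55714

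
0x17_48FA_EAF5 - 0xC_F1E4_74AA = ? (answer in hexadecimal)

0xA5716764B

Subtract column by column in base 16:
  5-A → B (borrow)
  F-A-1 → 4
  A-4 → 6
  E-7 → 7
  A-4 → 6
  F-E → 1
  8-1 → 7
  4-F → 5 (borrow)
  7-C-1 → A (borrow)
  1-0-1 → 0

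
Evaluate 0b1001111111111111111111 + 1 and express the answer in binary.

0b1010000000000000000000

The trailing 19 digits are 1 (max in base 2), so adding 1 cascades: they roll to 0 and the next digit up increments.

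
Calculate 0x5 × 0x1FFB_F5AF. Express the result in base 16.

0x9FEBCC6B

Multiply each base-16 digit by 5, carrying:
  F×5 = 75 → write B carry 4
  A×5+4 = 54 → write 6 carry 3
  5×5+3 = 28 → write C carry 1
  F×5+1 = 76 → write C carry 4
  B×5+4 = 59 → write B carry 3
  F×5+3 = 78 → write E carry 4
  F×5+4 = 79 → write F carry 4
  1×5+4 = 9 → write 9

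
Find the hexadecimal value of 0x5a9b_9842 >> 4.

Shifting right by 4 bits = 1 hex digit: drop the last 1.

0x5a9b984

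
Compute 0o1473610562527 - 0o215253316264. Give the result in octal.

0o1256335244243

Subtract column by column in base 8:
  7-4 → 3
  2-6 → 4 (borrow)
  5-2-1 → 2
  2-6 → 4 (borrow)
  6-1-1 → 4
  5-3 → 2
  0-3 → 5 (borrow)
  1-5-1 → 3 (borrow)
  6-2-1 → 3
  3-5 → 6 (borrow)
  7-1-1 → 5
  4-2 → 2
  1-0 → 1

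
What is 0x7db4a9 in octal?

Expand each hex digit to 4 bits: 7=0111 d=1101 b=1011 4=0100 a=1010 9=1001.
Group the bits in threes: 011 111 011 011 010 010 101 001 → 37332251.

0o37332251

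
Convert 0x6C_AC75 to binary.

Expand each hex digit to 4 bits: 6=0110 C=1100 A=1010 C=1100 7=0111 5=0101.

0b11011001010110001110101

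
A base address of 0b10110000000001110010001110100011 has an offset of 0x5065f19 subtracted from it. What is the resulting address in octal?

0b10110000000001110010001110100011 = 0o26001621643 in octal.
0x5065f19 = 0o501457431 in octal.
Subtract column by column in base 8:
  3-1 → 2
  4-3 → 1
  6-4 → 2
  1-7 → 2 (borrow)
  2-5-1 → 4 (borrow)
  6-4-1 → 1
  1-1 → 0
  0-0 → 0
  0-5 → 3 (borrow)
  6-0-1 → 5
  2-0 → 2

0o25300142212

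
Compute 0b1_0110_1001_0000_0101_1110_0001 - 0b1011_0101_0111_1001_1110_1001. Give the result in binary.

0b101100111000101111111000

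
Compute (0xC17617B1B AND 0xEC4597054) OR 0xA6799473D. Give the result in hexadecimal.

0xC17617B1B AND 0xEC4597054 = 0xC04417010.
Then OR with 0xA6799473D.

0xE67D9773D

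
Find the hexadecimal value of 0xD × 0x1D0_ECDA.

0x179C0712

Multiply each base-16 digit by 13, carrying:
  A×13 = 130 → write 2 carry 8
  D×13+8 = 177 → write 1 carry 11
  C×13+11 = 167 → write 7 carry 10
  E×13+10 = 192 → write 0 carry 12
  0×13+12 = 12 → write C
  D×13 = 169 → write 9 carry 10
  1×13+10 = 23 → write 7 carry 1
  remaining carry: 1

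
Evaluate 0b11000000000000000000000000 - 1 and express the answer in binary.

0b10111111111111111111111111

The trailing 24 digits are 0, so subtracting 1 borrows through: they become 1 and the next digit up decrements.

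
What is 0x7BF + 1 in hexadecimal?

The trailing 1 digit is F (max in base 16), so adding 1 cascades: they roll to 0 and the next digit up increments.

0x7C0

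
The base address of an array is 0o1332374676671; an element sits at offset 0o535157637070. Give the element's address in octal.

0o2067554535761

Add column by column in base 8, right to left:
  1+0 = 1
  7+7 = 6 carry 1
  6+0+1 = 7
  6+7 = 5 carry 1
  7+3+1 = 3 carry 1
  6+6+1 = 5 carry 1
  4+7+1 = 4 carry 1
  7+5+1 = 5 carry 1
  3+1+1 = 5
  2+5 = 7
  3+3 = 6
  3+5 = 0 carry 1
  1+0+1 = 2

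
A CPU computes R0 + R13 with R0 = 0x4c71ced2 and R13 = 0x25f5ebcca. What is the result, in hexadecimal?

Add column by column in base 16, right to left:
  2+a = c
  d+c = 9 carry 1
  e+c+1 = b carry 1
  c+b+1 = 8 carry 1
  1+e+1 = 0 carry 1
  7+5+1 = d
  c+f = b carry 1
  4+5+1 = a
  0+2 = 2

0x2abd08b9c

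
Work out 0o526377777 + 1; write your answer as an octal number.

The trailing 5 digits are 7 (max in base 8), so adding 1 cascades: they roll to 0 and the next digit up increments.

0o526400000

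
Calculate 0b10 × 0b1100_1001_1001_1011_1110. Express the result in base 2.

0b110010011001101111100

Multiply each base-2 digit by 2, carrying:
  0×2 = 0 → write 0
  1×2 = 2 → write 0 carry 1
  1×2+1 = 3 → write 1 carry 1
  1×2+1 = 3 → write 1 carry 1
  1×2+1 = 3 → write 1 carry 1
  1×2+1 = 3 → write 1 carry 1
  0×2+1 = 1 → write 1
  1×2 = 2 → write 0 carry 1
  1×2+1 = 3 → write 1 carry 1
  0×2+1 = 1 → write 1
  0×2 = 0 → write 0
  1×2 = 2 → write 0 carry 1
  1×2+1 = 3 → write 1 carry 1
  0×2+1 = 1 → write 1
  0×2 = 0 → write 0
  1×2 = 2 → write 0 carry 1
  0×2+1 = 1 → write 1
  0×2 = 0 → write 0
  1×2 = 2 → write 0 carry 1
  1×2+1 = 3 → write 1 carry 1
  remaining carry: 1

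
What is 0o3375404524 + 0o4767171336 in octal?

Add column by column in base 8, right to left:
  4+6 = 2 carry 1
  2+3+1 = 6
  5+3 = 0 carry 1
  4+1+1 = 6
  0+7 = 7
  4+1 = 5
  5+7 = 4 carry 1
  7+6+1 = 6 carry 1
  3+7+1 = 3 carry 1
  3+4+1 = 0 carry 1
  final carry 1

0o10364576062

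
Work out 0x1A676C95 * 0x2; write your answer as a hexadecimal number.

Multiply each base-16 digit by 2, carrying:
  5×2 = 10 → write A
  9×2 = 18 → write 2 carry 1
  C×2+1 = 25 → write 9 carry 1
  6×2+1 = 13 → write D
  7×2 = 14 → write E
  6×2 = 12 → write C
  A×2 = 20 → write 4 carry 1
  1×2+1 = 3 → write 3

0x34CED92A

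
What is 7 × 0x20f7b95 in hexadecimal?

0xe6c6113

Multiply each base-16 digit by 7, carrying:
  5×7 = 35 → write 3 carry 2
  9×7+2 = 65 → write 1 carry 4
  b×7+4 = 81 → write 1 carry 5
  7×7+5 = 54 → write 6 carry 3
  f×7+3 = 108 → write c carry 6
  0×7+6 = 6 → write 6
  2×7 = 14 → write e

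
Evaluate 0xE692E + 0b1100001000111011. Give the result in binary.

0b11110010101101101001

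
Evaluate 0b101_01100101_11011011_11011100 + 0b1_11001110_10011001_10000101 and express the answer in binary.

0b111001101000111010101100001

Add column by column in base 2, right to left:
  0+1 = 1
  0+0 = 0
  1+1 = 0 carry 1
  1+0+1 = 0 carry 1
  1+0+1 = 0 carry 1
  0+0+1 = 1
  1+0 = 1
  1+1 = 0 carry 1
  1+1+1 = 1 carry 1
  1+0+1 = 0 carry 1
  0+0+1 = 1
  1+1 = 0 carry 1
  1+1+1 = 1 carry 1
  0+0+1 = 1
  1+0 = 1
  1+1 = 0 carry 1
  1+0+1 = 0 carry 1
  0+1+1 = 0 carry 1
  1+1+1 = 1 carry 1
  0+1+1 = 0 carry 1
  0+0+1 = 1
  1+0 = 1
  1+1 = 0 carry 1
  0+1+1 = 0 carry 1
  1+1+1 = 1 carry 1
  0+0+1 = 1
  1+0 = 1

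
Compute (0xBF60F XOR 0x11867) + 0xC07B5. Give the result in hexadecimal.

0x16F61D

First 0xBF60F XOR 0x11867 = 0xAEE68.
Add column by column in base 16, right to left:
  8+5 = D
  6+B = 1 carry 1
  E+7+1 = 6 carry 1
  E+0+1 = F
  A+C = 6 carry 1
  final carry 1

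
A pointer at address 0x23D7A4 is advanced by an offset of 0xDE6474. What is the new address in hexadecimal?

Add column by column in base 16, right to left:
  4+4 = 8
  A+7 = 1 carry 1
  7+4+1 = C
  D+6 = 3 carry 1
  3+E+1 = 2 carry 1
  2+D+1 = 0 carry 1
  final carry 1

0x1023C18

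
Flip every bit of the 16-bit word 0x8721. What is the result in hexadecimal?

Each hex digit d becomes F−d:
  8→7, 7→8, 2→D, 1→E

0x78DE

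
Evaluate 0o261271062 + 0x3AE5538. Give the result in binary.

0o261271062 = 0b10110001010111001000110010 in binary.
0x3AE5538 = 0b11101011100101010100111000 in binary.
Add column by column in base 2, right to left:
  0+0 = 0
  1+0 = 1
  0+0 = 0
  0+1 = 1
  1+1 = 0 carry 1
  1+1+1 = 1 carry 1
  0+0+1 = 1
  0+0 = 0
  0+1 = 1
  1+0 = 1
  0+1 = 1
  0+0 = 0
  1+1 = 0 carry 1
  1+0+1 = 0 carry 1
  1+1+1 = 1 carry 1
  0+0+1 = 1
  1+0 = 1
  0+1 = 1
  1+1 = 0 carry 1
  0+1+1 = 0 carry 1
  0+0+1 = 1
  0+1 = 1
  1+0 = 1
  1+1 = 0 carry 1
  0+1+1 = 0 carry 1
  1+1+1 = 1 carry 1
  final carry 1

0b110011100111100011101101010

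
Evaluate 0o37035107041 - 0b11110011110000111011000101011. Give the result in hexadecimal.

0o37035107041 = 0xF8748E21 in hexadecimal.
0b11110011110000111011000101011 = 0x1E78762B in hexadecimal.
Subtract column by column in base 16:
  1-B → 6 (borrow)
  2-2-1 → F (borrow)
  E-6-1 → 7
  8-7 → 1
  4-8 → C (borrow)
  7-7-1 → F (borrow)
  8-E-1 → 9 (borrow)
  F-1-1 → D

0xD9FC17F6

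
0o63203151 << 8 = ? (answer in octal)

8 bits is not a whole number of base-8 digits; in binary: 110011010000011001101001 << 8 = 11001101000001100110100100000000.

0o31501464400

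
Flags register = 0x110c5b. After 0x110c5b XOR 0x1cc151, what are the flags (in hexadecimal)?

0x0dcd0a

XOR each hex digit independently (no carries):
  1^1=0, 1^c=d, 0^c=c, c^1=d, 5^5=0, b^1=a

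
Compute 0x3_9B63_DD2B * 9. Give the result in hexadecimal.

Multiply each base-16 digit by 9, carrying:
  B×9 = 99 → write 3 carry 6
  2×9+6 = 24 → write 8 carry 1
  D×9+1 = 118 → write 6 carry 7
  D×9+7 = 124 → write C carry 7
  3×9+7 = 34 → write 2 carry 2
  6×9+2 = 56 → write 8 carry 3
  B×9+3 = 102 → write 6 carry 6
  9×9+6 = 87 → write 7 carry 5
  3×9+5 = 32 → write 0 carry 2
  remaining carry: 2

0x207682C683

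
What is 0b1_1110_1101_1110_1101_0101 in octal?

0o7557325

Group the bits in threes: 111 101 101 111 011 010 101 → 7557325.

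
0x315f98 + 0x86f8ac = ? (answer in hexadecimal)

Add column by column in base 16, right to left:
  8+c = 4 carry 1
  9+a+1 = 4 carry 1
  f+8+1 = 8 carry 1
  5+f+1 = 5 carry 1
  1+6+1 = 8
  3+8 = b

0xb85844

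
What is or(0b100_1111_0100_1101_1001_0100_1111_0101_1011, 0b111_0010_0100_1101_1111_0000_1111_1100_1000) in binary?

OR bit by bit (1 where either bit is 1):
  10011110100110110010100111101011011
| 11100100100110111110000111111001000
= 11111110100110111110100111111011011

0b11111110100110111110100111111011011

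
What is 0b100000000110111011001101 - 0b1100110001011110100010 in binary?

0b10011010101011100101011

Subtract column by column in base 2:
  1-0 → 1
  0-1 → 1 (borrow)
  1-0-1 → 0
  1-0 → 1
  0-0 → 0
  0-1 → 1 (borrow)
  1-0-1 → 0
  1-1 → 0
  0-1 → 1 (borrow)
  1-1-1 → 1 (borrow)
  1-1-1 → 1 (borrow)
  1-0-1 → 0
  0-1 → 1 (borrow)
  1-0-1 → 0
  1-0 → 1
  0-0 → 0
  0-1 → 1 (borrow)
  0-1-1 → 0 (borrow)
  0-0-1 → 1 (borrow)
  0-0-1 → 1 (borrow)
  0-1-1 → 0 (borrow)
  0-1-1 → 0 (borrow)
  0-0-1 → 1 (borrow)
  1-0-1 → 0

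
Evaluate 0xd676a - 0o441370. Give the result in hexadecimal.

0o441370 = 0x242f8 in hexadecimal.
Subtract column by column in base 16:
  a-8 → 2
  6-f → 7 (borrow)
  7-2-1 → 4
  6-4 → 2
  d-2 → b

0xb2472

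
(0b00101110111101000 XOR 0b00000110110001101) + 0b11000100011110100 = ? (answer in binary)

First 0b00101110111101000 XOR 0b00000110110001101 = 0b00101000001100101.
Add column by column in base 2, right to left:
  1+0 = 1
  0+0 = 0
  1+1 = 0 carry 1
  0+0+1 = 1
  0+1 = 1
  1+1 = 0 carry 1
  1+1+1 = 1 carry 1
  0+1+1 = 0 carry 1
  0+0+1 = 1
  0+0 = 0
  0+0 = 0
  0+1 = 1
  1+0 = 1
  0+0 = 0
  1+0 = 1
  0+1 = 1
  0+1 = 1

0b11101100101011001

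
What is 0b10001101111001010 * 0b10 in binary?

Multiply each base-2 digit by 2, carrying:
  0×2 = 0 → write 0
  1×2 = 2 → write 0 carry 1
  0×2+1 = 1 → write 1
  1×2 = 2 → write 0 carry 1
  0×2+1 = 1 → write 1
  0×2 = 0 → write 0
  1×2 = 2 → write 0 carry 1
  1×2+1 = 3 → write 1 carry 1
  1×2+1 = 3 → write 1 carry 1
  1×2+1 = 3 → write 1 carry 1
  0×2+1 = 1 → write 1
  1×2 = 2 → write 0 carry 1
  1×2+1 = 3 → write 1 carry 1
  0×2+1 = 1 → write 1
  0×2 = 0 → write 0
  0×2 = 0 → write 0
  1×2 = 2 → write 0 carry 1
  remaining carry: 1

0b100011011110010100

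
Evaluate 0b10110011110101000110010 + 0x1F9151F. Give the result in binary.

0b10010100101111111101010001

0x1F9151F = 0b1111110010001010100011111 in binary.
Add column by column in base 2, right to left:
  0+1 = 1
  1+1 = 0 carry 1
  0+1+1 = 0 carry 1
  0+1+1 = 0 carry 1
  1+1+1 = 1 carry 1
  1+0+1 = 0 carry 1
  0+0+1 = 1
  0+0 = 0
  0+1 = 1
  1+0 = 1
  0+1 = 1
  1+0 = 1
  0+1 = 1
  1+0 = 1
  1+0 = 1
  1+0 = 1
  1+1 = 0 carry 1
  0+0+1 = 1
  0+0 = 0
  1+1 = 0 carry 1
  1+1+1 = 1 carry 1
  0+1+1 = 0 carry 1
  1+1+1 = 1 carry 1
  0+1+1 = 0 carry 1
  0+1+1 = 0 carry 1
  final carry 1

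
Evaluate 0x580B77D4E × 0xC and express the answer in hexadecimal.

0x420899DFA8

Multiply each base-16 digit by 12, carrying:
  E×12 = 168 → write 8 carry 10
  4×12+10 = 58 → write A carry 3
  D×12+3 = 159 → write F carry 9
  7×12+9 = 93 → write D carry 5
  7×12+5 = 89 → write 9 carry 5
  B×12+5 = 137 → write 9 carry 8
  0×12+8 = 8 → write 8
  8×12 = 96 → write 0 carry 6
  5×12+6 = 66 → write 2 carry 4
  remaining carry: 4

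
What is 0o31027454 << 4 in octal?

0o620571300

4 bits is not a whole number of base-8 digits; in binary: 11001000010111100101100 << 4 = 110010000101111001011000000.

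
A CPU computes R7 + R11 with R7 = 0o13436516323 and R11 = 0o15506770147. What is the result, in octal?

Add column by column in base 8, right to left:
  3+7 = 2 carry 1
  2+4+1 = 7
  3+1 = 4
  6+0 = 6
  1+7 = 0 carry 1
  5+7+1 = 5 carry 1
  6+6+1 = 5 carry 1
  3+0+1 = 4
  4+5 = 1 carry 1
  3+5+1 = 1 carry 1
  1+1+1 = 3

0o31145506472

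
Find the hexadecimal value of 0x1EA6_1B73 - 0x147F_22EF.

0xA26F884

Subtract column by column in base 16:
  3-F → 4 (borrow)
  7-E-1 → 8 (borrow)
  B-2-1 → 8
  1-2 → F (borrow)
  6-F-1 → 6 (borrow)
  A-7-1 → 2
  E-4 → A
  1-1 → 0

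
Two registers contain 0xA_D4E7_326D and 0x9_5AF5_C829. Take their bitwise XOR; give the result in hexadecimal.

XOR each hex digit independently (no carries):
  A^9=3, D^5=8, 4^A=E, E^F=1, 7^5=2, 3^C=F, 2^8=A, 6^2=4, D^9=4

0x38E12FA44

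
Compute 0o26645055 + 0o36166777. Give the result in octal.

0o65034054

Add column by column in base 8, right to left:
  5+7 = 4 carry 1
  5+7+1 = 5 carry 1
  0+7+1 = 0 carry 1
  5+6+1 = 4 carry 1
  4+6+1 = 3 carry 1
  6+1+1 = 0 carry 1
  6+6+1 = 5 carry 1
  2+3+1 = 6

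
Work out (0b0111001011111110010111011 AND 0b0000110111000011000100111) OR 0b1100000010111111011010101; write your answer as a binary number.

0b1100000011111111011110111

0b0111001011111110010111011 AND 0b0000110111000011000100111 = 0b0000000011000010000100011.
Then OR with 0b1100000010111111011010101.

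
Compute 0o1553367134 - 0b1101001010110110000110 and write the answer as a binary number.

0b1101011110010100000011010110

0o1553367134 = 0b1101101011011110111001011100 in binary.
Subtract column by column in base 2:
  0-0 → 0
  0-1 → 1 (borrow)
  1-1-1 → 1 (borrow)
  1-0-1 → 0
  1-0 → 1
  0-0 → 0
  1-0 → 1
  0-1 → 1 (borrow)
  0-1-1 → 0 (borrow)
  1-0-1 → 0
  1-1 → 0
  1-1 → 0
  0-0 → 0
  1-1 → 0
  1-0 → 1
  1-1 → 0
  1-0 → 1
  0-0 → 0
  1-1 → 0
  1-0 → 1
  0-1 → 1 (borrow)
  1-1-1 → 1 (borrow)
  0-0-1 → 1 (borrow)
  1-0-1 → 0
  1-0 → 1
  0-0 → 0
  1-0 → 1
  1-0 → 1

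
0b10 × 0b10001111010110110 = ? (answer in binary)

Multiply each base-2 digit by 2, carrying:
  0×2 = 0 → write 0
  1×2 = 2 → write 0 carry 1
  1×2+1 = 3 → write 1 carry 1
  0×2+1 = 1 → write 1
  1×2 = 2 → write 0 carry 1
  1×2+1 = 3 → write 1 carry 1
  0×2+1 = 1 → write 1
  1×2 = 2 → write 0 carry 1
  0×2+1 = 1 → write 1
  1×2 = 2 → write 0 carry 1
  1×2+1 = 3 → write 1 carry 1
  1×2+1 = 3 → write 1 carry 1
  1×2+1 = 3 → write 1 carry 1
  0×2+1 = 1 → write 1
  0×2 = 0 → write 0
  0×2 = 0 → write 0
  1×2 = 2 → write 0 carry 1
  remaining carry: 1

0b100011110101101100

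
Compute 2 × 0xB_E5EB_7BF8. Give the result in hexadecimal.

0x17CBD6F7F0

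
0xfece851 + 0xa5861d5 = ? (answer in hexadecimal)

Add column by column in base 16, right to left:
  1+5 = 6
  5+d = 2 carry 1
  8+1+1 = a
  e+6 = 4 carry 1
  c+8+1 = 5 carry 1
  e+5+1 = 4 carry 1
  f+a+1 = a carry 1
  final carry 1

0x1a454a26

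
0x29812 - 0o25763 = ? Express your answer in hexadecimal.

0x26C1F

0o25763 = 0x2BF3 in hexadecimal.
Subtract column by column in base 16:
  2-3 → F (borrow)
  1-F-1 → 1 (borrow)
  8-B-1 → C (borrow)
  9-2-1 → 6
  2-0 → 2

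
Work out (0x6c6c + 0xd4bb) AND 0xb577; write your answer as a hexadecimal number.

0x127

Add column by column in base 16, right to left:
  c+b = 7 carry 1
  6+b+1 = 2 carry 1
  c+4+1 = 1 carry 1
  6+d+1 = 4 carry 1
  final carry 1
Sum = 0x14127; now AND with 0xb577:
  1&0=0, 4&b=0, 1&5=1, 2&7=2, 7&7=7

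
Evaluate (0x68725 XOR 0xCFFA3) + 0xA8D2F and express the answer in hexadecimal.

First 0x68725 XOR 0xCFFA3 = 0xA7886.
Add column by column in base 16, right to left:
  6+F = 5 carry 1
  8+2+1 = B
  8+D = 5 carry 1
  7+8+1 = 0 carry 1
  A+A+1 = 5 carry 1
  final carry 1

0x1505B5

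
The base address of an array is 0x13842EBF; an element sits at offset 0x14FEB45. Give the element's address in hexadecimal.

Add column by column in base 16, right to left:
  F+5 = 4 carry 1
  B+4+1 = 0 carry 1
  E+B+1 = A carry 1
  2+E+1 = 1 carry 1
  4+F+1 = 4 carry 1
  8+4+1 = D
  3+1 = 4
  1+0 = 1

0x14D41A04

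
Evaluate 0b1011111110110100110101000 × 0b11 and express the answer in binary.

Multiply each base-2 digit by 3, carrying:
  0×3 = 0 → write 0
  0×3 = 0 → write 0
  0×3 = 0 → write 0
  1×3 = 3 → write 1 carry 1
  0×3+1 = 1 → write 1
  1×3 = 3 → write 1 carry 1
  0×3+1 = 1 → write 1
  1×3 = 3 → write 1 carry 1
  1×3+1 = 4 → write 0 carry 2
  0×3+2 = 2 → write 0 carry 1
  0×3+1 = 1 → write 1
  1×3 = 3 → write 1 carry 1
  0×3+1 = 1 → write 1
  1×3 = 3 → write 1 carry 1
  1×3+1 = 4 → write 0 carry 2
  0×3+2 = 2 → write 0 carry 1
  1×3+1 = 4 → write 0 carry 2
  1×3+2 = 5 → write 1 carry 2
  1×3+2 = 5 → write 1 carry 2
  1×3+2 = 5 → write 1 carry 2
  1×3+2 = 5 → write 1 carry 2
  1×3+2 = 5 → write 1 carry 2
  1×3+2 = 5 → write 1 carry 2
  0×3+2 = 2 → write 0 carry 1
  1×3+1 = 4 → write 0 carry 2
  remaining carry: 10

0b100011111100011110011111000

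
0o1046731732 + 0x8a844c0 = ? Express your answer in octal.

0x8a844c0 = 0o1052042300 in octal.
Add column by column in base 8, right to left:
  2+0 = 2
  3+0 = 3
  7+3 = 2 carry 1
  1+2+1 = 4
  3+4 = 7
  7+0 = 7
  6+2 = 0 carry 1
  4+5+1 = 2 carry 1
  0+0+1 = 1
  1+1 = 2

0o2120774232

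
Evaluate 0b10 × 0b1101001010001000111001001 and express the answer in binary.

0b11010010100010001110010010

Multiply each base-2 digit by 2, carrying:
  1×2 = 2 → write 0 carry 1
  0×2+1 = 1 → write 1
  0×2 = 0 → write 0
  1×2 = 2 → write 0 carry 1
  0×2+1 = 1 → write 1
  0×2 = 0 → write 0
  1×2 = 2 → write 0 carry 1
  1×2+1 = 3 → write 1 carry 1
  1×2+1 = 3 → write 1 carry 1
  0×2+1 = 1 → write 1
  0×2 = 0 → write 0
  0×2 = 0 → write 0
  1×2 = 2 → write 0 carry 1
  0×2+1 = 1 → write 1
  0×2 = 0 → write 0
  0×2 = 0 → write 0
  1×2 = 2 → write 0 carry 1
  0×2+1 = 1 → write 1
  1×2 = 2 → write 0 carry 1
  0×2+1 = 1 → write 1
  0×2 = 0 → write 0
  1×2 = 2 → write 0 carry 1
  0×2+1 = 1 → write 1
  1×2 = 2 → write 0 carry 1
  1×2+1 = 3 → write 1 carry 1
  remaining carry: 1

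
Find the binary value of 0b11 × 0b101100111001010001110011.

0b10000110101011110101011001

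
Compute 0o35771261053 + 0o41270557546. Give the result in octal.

0o77262040621

Add column by column in base 8, right to left:
  3+6 = 1 carry 1
  5+4+1 = 2 carry 1
  0+5+1 = 6
  1+7 = 0 carry 1
  6+5+1 = 4 carry 1
  2+5+1 = 0 carry 1
  1+0+1 = 2
  7+7 = 6 carry 1
  7+2+1 = 2 carry 1
  5+1+1 = 7
  3+4 = 7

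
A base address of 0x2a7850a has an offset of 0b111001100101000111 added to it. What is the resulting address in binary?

0b10101010110001111001010001

0x2a7850a = 0b10101001111000010100001010 in binary.
Add column by column in base 2, right to left:
  0+1 = 1
  1+1 = 0 carry 1
  0+1+1 = 0 carry 1
  1+0+1 = 0 carry 1
  0+0+1 = 1
  0+0 = 0
  0+1 = 1
  0+0 = 0
  1+1 = 0 carry 1
  0+0+1 = 1
  1+0 = 1
  0+1 = 1
  0+1 = 1
  0+0 = 0
  0+0 = 0
  1+1 = 0 carry 1
  1+1+1 = 1 carry 1
  1+1+1 = 1 carry 1
  1+0+1 = 0 carry 1
  0+0+1 = 1
  0+0 = 0
  1+0 = 1
  0+0 = 0
  1+0 = 1
  0+0 = 0
  1+0 = 1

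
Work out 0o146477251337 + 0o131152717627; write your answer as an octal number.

0o277652171166

Add column by column in base 8, right to left:
  7+7 = 6 carry 1
  3+2+1 = 6
  3+6 = 1 carry 1
  1+7+1 = 1 carry 1
  5+1+1 = 7
  2+7 = 1 carry 1
  7+2+1 = 2 carry 1
  7+5+1 = 5 carry 1
  4+1+1 = 6
  6+1 = 7
  4+3 = 7
  1+1 = 2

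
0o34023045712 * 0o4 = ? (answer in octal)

0o160114227450

Multiply each base-8 digit by 4, carrying:
  2×4 = 8 → write 0 carry 1
  1×4+1 = 5 → write 5
  7×4 = 28 → write 4 carry 3
  5×4+3 = 23 → write 7 carry 2
  4×4+2 = 18 → write 2 carry 2
  0×4+2 = 2 → write 2
  3×4 = 12 → write 4 carry 1
  2×4+1 = 9 → write 1 carry 1
  0×4+1 = 1 → write 1
  4×4 = 16 → write 0 carry 2
  3×4+2 = 14 → write 6 carry 1
  remaining carry: 1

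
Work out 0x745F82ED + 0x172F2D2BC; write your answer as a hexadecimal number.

0x1E75255A9

Add column by column in base 16, right to left:
  D+C = 9 carry 1
  E+B+1 = A carry 1
  2+2+1 = 5
  8+D = 5 carry 1
  F+2+1 = 2 carry 1
  5+F+1 = 5 carry 1
  4+2+1 = 7
  7+7 = E
  0+1 = 1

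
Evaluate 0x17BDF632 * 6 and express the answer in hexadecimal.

0x8E73C52C

Multiply each base-16 digit by 6, carrying:
  2×6 = 12 → write C
  3×6 = 18 → write 2 carry 1
  6×6+1 = 37 → write 5 carry 2
  F×6+2 = 92 → write C carry 5
  D×6+5 = 83 → write 3 carry 5
  B×6+5 = 71 → write 7 carry 4
  7×6+4 = 46 → write E carry 2
  1×6+2 = 8 → write 8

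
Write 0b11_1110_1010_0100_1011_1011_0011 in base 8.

Group the bits in threes: 011 111 010 100 100 101 110 110 011 → 372445663.

0o372445663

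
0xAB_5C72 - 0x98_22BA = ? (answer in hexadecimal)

0x1339B8

Subtract column by column in base 16:
  2-A → 8 (borrow)
  7-B-1 → B (borrow)
  C-2-1 → 9
  5-2 → 3
  B-8 → 3
  A-9 → 1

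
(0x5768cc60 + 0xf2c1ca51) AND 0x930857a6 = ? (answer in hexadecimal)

0x20816a0

Add column by column in base 16, right to left:
  0+1 = 1
  6+5 = b
  c+a = 6 carry 1
  c+c+1 = 9 carry 1
  8+1+1 = a
  6+c = 2 carry 1
  7+2+1 = a
  5+f = 4 carry 1
  final carry 1
Sum = 0x14a2a96b1; now AND with 0x930857a6:
  1&0=0, 4&9=0, a&3=2, 2&0=0, a&8=8, 9&5=1, 6&7=6, b&a=a, 1&6=0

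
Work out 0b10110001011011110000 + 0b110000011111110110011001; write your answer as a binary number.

0b110011010001010010001001

Add column by column in base 2, right to left:
  0+1 = 1
  0+0 = 0
  0+0 = 0
  0+1 = 1
  1+1 = 0 carry 1
  1+0+1 = 0 carry 1
  1+0+1 = 0 carry 1
  1+1+1 = 1 carry 1
  0+1+1 = 0 carry 1
  1+0+1 = 0 carry 1
  1+1+1 = 1 carry 1
  0+1+1 = 0 carry 1
  1+1+1 = 1 carry 1
  0+1+1 = 0 carry 1
  0+1+1 = 0 carry 1
  0+1+1 = 0 carry 1
  1+1+1 = 1 carry 1
  1+0+1 = 0 carry 1
  0+0+1 = 1
  1+0 = 1
  0+0 = 0
  0+0 = 0
  0+1 = 1
  0+1 = 1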